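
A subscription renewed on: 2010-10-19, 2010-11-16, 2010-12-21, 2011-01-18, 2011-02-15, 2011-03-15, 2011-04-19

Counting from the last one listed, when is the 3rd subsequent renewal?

2011-07-19

All dates are Tuesdays, 28, 35, 28, 28, 28, 35 days apart.
Specifically, the 3rd Tuesday of each month.
May 2011 — 3rd Tuesday is 2011-05-17.
June 2011 — 3rd Tuesday is 2011-06-21.
July 2011 — 3rd Tuesday is 2011-07-19.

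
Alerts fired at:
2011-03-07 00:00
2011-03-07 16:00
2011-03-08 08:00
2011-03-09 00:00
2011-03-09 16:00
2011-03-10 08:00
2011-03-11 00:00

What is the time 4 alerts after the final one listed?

Spacing: 16, 16, 16, 16, 16, 16 h — constant 16 h.
2011-03-11 00:00 + 16 h = 2011-03-11 16:00.
2011-03-11 16:00 + 16 h = 2011-03-12 08:00.
2011-03-12 08:00 + 16 h = 2011-03-13 00:00.
2011-03-13 00:00 + 16 h = 2011-03-13 16:00.

2011-03-13 16:00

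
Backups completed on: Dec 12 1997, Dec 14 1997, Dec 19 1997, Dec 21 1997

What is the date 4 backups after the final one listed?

Gaps: 2, 5, 2 days — not constant, but cyclic with period 2.
The events fall on every Friday and Sunday.
Next Friday: Dec 26 1997.
The following Sunday is Dec 28 1997.
The following Friday is Jan 2 1998.
The following Sunday is Jan 4 1998.

Jan 4 1998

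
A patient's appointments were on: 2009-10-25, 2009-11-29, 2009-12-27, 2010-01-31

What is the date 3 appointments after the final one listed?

2010-04-25

These are Sundays with 35, 28, 35-day gaps.
Each is the final Sunday of its month — 2009-11-29 is past the 28th, so '4th Sunday' doesn't fit.
Last Sunday of February 2010: 2010-02-28.
Last Sunday of March 2010: 2010-03-28.
April 2010 ends with Sunday 2010-04-25.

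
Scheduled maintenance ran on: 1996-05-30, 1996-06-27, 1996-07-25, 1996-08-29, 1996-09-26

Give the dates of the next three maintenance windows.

1996-10-31, 1996-11-28, 1996-12-26

These are Thursdays with 28, 28, 35, 28-day gaps.
Each is the final Thursday of its month — 1996-05-30 is past the 28th, so '4th Thursday' doesn't fit.
Last Thursday of October 1996: 1996-10-31.
November 1996 ends with Thursday 1996-11-28.
Last Thursday of December 1996: 1996-12-26.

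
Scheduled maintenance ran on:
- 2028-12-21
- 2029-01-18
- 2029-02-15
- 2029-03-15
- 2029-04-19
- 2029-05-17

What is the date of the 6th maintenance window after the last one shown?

2029-11-15

All dates are Thursdays, 28, 28, 28, 35, 28 days apart.
Specifically, the 3rd Thursday of each month.
3rd Thursday of June 2029: 2029-06-21.
3rd Thursday of July 2029: 2029-07-19.
3rd Thursday of August 2029: 2029-08-16.
September 2029 — 3rd Thursday is 2029-09-20.
October 2029 — 3rd Thursday is 2029-10-18.
3rd Thursday of November 2029: 2029-11-15.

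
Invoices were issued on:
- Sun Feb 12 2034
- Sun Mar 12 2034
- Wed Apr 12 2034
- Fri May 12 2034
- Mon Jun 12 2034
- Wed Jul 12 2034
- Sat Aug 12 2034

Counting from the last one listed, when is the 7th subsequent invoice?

Mon Mar 12 2035

Gaps: 28, 31, 30, 31, 30, 31 days — not constant. Every event is on the 12th of the month.
Pattern: the 12th of each month.
September 2034: Tue Sep 12 2034.
Next: October 2034 → Thu Oct 12 2034.
Next: November 2034 → Sun Nov 12 2034.
Next: December 2034 → Tue Dec 12 2034.
Next: January 2035 → Fri Jan 12 2035.
Next: February 2035 → Mon Feb 12 2035.
March 2035: Mon Mar 12 2035.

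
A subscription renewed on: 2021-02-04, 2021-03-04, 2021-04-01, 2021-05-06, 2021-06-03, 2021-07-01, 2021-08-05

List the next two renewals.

These are Thursdays at 28- or 35-day spacing (28, 28, 35, 28, 28, 35).
The pattern: 1st Thursday of the month.
September 2021 — 1st Thursday is 2021-09-02.
October 2021 — 1st Thursday is 2021-10-07.

2021-09-02, 2021-10-07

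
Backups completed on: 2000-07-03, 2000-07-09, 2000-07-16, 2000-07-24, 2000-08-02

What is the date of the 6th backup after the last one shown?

2000-10-16

The spacing grows by 1 each time: 6, 7, 8, 9 days.
Next gap: 10 days. 2000-08-02 + 10 days = 2000-08-12.
Next gap: 11 days. 2000-08-12 + 11 days = 2000-08-23.
Next gap: 12 days. 2000-08-23 + 12 days = 2000-09-04.
Next gap: 13 days. 2000-09-04 + 13 days = 2000-09-17.
Next gap: 14 days. 2000-09-17 + 14 days = 2000-10-01.
Next gap: 15 days. 2000-10-01 + 15 days = 2000-10-16.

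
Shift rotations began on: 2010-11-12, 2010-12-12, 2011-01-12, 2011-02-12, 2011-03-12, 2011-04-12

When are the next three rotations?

Gaps: 30, 31, 31, 28, 31 days — not constant. Every event is on the 12th of the month.
Pattern: the 12th of each month.
Next: May 2011 → 2011-05-12.
Next: June 2011 → 2011-06-12.
Next: July 2011 → 2011-07-12.

2011-05-12, 2011-06-12, 2011-07-12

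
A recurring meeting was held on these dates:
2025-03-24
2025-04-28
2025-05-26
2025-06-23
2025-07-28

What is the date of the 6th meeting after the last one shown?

Gaps: 35, 28, 28, 35 days — a mix of 28 and 35. Every date is a Monday.
Each is the 4th Monday of its month.
4th Monday of August 2025: 2025-08-25.
September 2025 — 4th Monday is 2025-09-22.
October 2025 — 4th Monday is 2025-10-27.
November 2025 — 4th Monday is 2025-11-24.
4th Monday of December 2025: 2025-12-22.
4th Monday of January 2026: 2026-01-26.

2026-01-26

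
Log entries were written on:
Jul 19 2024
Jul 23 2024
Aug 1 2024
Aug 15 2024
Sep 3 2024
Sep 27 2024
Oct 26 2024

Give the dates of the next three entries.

Nov 29 2024, Jan 7 2025, Feb 20 2025

Gaps: 4, 9, 14, 19, 24, 29 days — each gap is 5 larger than the previous one.
Next gap: 34 days. Oct 26 2024 + 34 days = Nov 29 2024.
Next gap: 39 days. Nov 29 2024 + 39 days = Jan 7 2025.
Next gap: 44 days. Jan 7 2025 + 44 days = Feb 20 2025.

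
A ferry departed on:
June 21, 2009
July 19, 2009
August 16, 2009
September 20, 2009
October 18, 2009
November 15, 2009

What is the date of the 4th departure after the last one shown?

All dates are Sundays, 28, 28, 35, 28, 28 days apart.
Specifically, the 3rd Sunday of each month.
3rd Sunday of December 2009: December 20, 2009.
January 2010 — 3rd Sunday is January 17, 2010.
3rd Sunday of February 2010: February 21, 2010.
March 2010 — 3rd Sunday is March 21, 2010.

March 21, 2010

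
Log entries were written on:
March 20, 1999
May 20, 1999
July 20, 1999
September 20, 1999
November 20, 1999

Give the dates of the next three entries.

January 20, 2000; March 20, 2000; May 20, 2000

The day-of-month is always 20 (61, 61, 62, 61 days between events).
So this recurs on the 20th of every 2 months.
Next: January 2000 → January 20, 2000.
Next: March 2000 → March 20, 2000.
May 2000: May 20, 2000.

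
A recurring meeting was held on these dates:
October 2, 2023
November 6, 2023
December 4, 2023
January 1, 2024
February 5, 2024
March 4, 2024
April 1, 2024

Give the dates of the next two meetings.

These are Mondays at 28- or 35-day spacing (35, 28, 28, 35, 28, 28).
The pattern: 1st Monday of the month.
1st Monday of May 2024: May 6, 2024.
1st Monday of June 2024: June 3, 2024.

May 6, 2024; June 3, 2024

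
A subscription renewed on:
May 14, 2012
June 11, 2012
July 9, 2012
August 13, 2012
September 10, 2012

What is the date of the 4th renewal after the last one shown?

January 14, 2013

Gaps: 28, 28, 35, 28 days — a mix of 28 and 35. Every date is a Monday.
Each is the 2nd Monday of its month.
October 2012 — 2nd Monday is October 8, 2012.
2nd Monday of November 2012: November 12, 2012.
2nd Monday of December 2012: December 10, 2012.
January 2013 — 2nd Monday is January 14, 2013.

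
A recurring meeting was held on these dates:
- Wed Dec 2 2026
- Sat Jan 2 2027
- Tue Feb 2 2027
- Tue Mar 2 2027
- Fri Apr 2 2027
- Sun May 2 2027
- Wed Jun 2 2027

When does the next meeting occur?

Gaps: 31, 31, 28, 31, 30, 31 days — not constant. Every event is on the 2nd of the month.
Pattern: the 2nd of each month.
Next: July 2027 → Fri Jul 2 2027.

Fri Jul 2 2027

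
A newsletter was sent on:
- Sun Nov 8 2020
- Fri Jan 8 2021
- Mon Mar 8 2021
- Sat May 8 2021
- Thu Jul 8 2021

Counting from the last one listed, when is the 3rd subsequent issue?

Sat Jan 8 2022

Gaps: 61, 59, 61, 61 days — not constant. Every event is on the 8th of the month.
Pattern: the 8th of every 2 months.
Next: September 2021 → Wed Sep 8 2021.
Next: November 2021 → Mon Nov 8 2021.
January 2022: Sat Jan 8 2022.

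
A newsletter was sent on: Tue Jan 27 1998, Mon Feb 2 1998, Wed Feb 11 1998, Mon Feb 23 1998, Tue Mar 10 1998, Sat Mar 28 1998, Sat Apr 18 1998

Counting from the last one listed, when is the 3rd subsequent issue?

Intervals are 6, 9, 12, 15, 18, 21 days — an arithmetic progression with common difference 3.
Next gap: 24 days. Sat Apr 18 1998 + 24 days = Tue May 12 1998.
Next gap: 27 days. Tue May 12 1998 + 27 days = Mon Jun 8 1998.
Next gap: 30 days. Mon Jun 8 1998 + 30 days = Wed Jul 8 1998.

Wed Jul 8 1998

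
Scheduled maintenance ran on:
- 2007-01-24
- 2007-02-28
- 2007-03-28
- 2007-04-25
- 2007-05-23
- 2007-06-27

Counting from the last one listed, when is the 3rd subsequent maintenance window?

These are Wednesdays at 28- or 35-day spacing (35, 28, 28, 28, 35).
The pattern: 4th Wednesday of the month.
4th Wednesday of July 2007: 2007-07-25.
August 2007 — 4th Wednesday is 2007-08-22.
4th Wednesday of September 2007: 2007-09-26.

2007-09-26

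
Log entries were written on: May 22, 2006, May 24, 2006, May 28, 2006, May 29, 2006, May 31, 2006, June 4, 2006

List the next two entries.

Gaps: 2, 4, 1, 2, 4 days — not constant, but cyclic with period 3.
The events fall on every Monday, Wednesday and Sunday.
Next Monday: June 5, 2006.
The following Wednesday is June 7, 2006.

June 5, 2006; June 7, 2006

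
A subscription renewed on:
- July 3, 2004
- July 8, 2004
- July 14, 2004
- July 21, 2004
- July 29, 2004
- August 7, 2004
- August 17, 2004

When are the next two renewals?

Intervals are 5, 6, 7, 8, 9, 10 days — an arithmetic progression with common difference 1.
Next gap: 11 days. August 17, 2004 + 11 days = August 28, 2004.
Next gap: 12 days. August 28, 2004 + 12 days = September 9, 2004.

August 28, 2004; September 9, 2004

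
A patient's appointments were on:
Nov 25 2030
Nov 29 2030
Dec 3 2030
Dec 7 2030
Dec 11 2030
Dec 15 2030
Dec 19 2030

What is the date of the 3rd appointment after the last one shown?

Gaps between consecutive events: 4, 4, 4, 4, 4, 4 days — a constant 4-day interval.
Dec 19 2030 + 4 days = Dec 23 2030.
Dec 23 2030 + 4 days = Dec 27 2030.
Dec 27 2030 + 4 days = Dec 31 2030.

Dec 31 2030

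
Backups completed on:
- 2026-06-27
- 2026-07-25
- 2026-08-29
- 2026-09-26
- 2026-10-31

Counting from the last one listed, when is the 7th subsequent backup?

2027-05-29

All Saturdays; the gaps (28, 35, 28, 35) vary with month length.
This is the last Saturday of each month.
Last Saturday of November 2026: 2026-11-28.
Last Saturday of December 2026: 2026-12-26.
Last Saturday of January 2027: 2027-01-30.
Last Saturday of February 2027: 2027-02-27.
March 2027 ends with Saturday 2027-03-27.
April 2027 ends with Saturday 2027-04-24.
May 2027 ends with Saturday 2027-05-29.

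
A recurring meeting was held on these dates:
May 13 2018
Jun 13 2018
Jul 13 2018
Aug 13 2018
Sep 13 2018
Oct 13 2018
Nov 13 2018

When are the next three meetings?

Dec 13 2018, Jan 13 2019, Feb 13 2019

Gaps: 31, 30, 31, 31, 30, 31 days — not constant. Every event is on the 13th of the month.
Pattern: the 13th of each month.
Next: December 2018 → Dec 13 2018.
January 2019: Jan 13 2019.
February 2019: Feb 13 2019.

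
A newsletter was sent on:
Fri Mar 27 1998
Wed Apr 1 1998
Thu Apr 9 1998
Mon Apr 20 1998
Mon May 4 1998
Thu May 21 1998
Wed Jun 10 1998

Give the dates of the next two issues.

Gaps: 5, 8, 11, 14, 17, 20 days — each gap is 3 larger than the previous one.
Next gap: 23 days. Wed Jun 10 1998 + 23 days = Fri Jul 3 1998.
Next gap: 26 days. Fri Jul 3 1998 + 26 days = Wed Jul 29 1998.

Fri Jul 3 1998, Wed Jul 29 1998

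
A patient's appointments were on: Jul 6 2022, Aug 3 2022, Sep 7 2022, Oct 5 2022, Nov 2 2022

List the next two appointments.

Dec 7 2022, Jan 4 2023

These are Wednesdays at 28- or 35-day spacing (28, 35, 28, 28).
The pattern: 1st Wednesday of the month.
1st Wednesday of December 2022: Dec 7 2022.
January 2023 — 1st Wednesday is Jan 4 2023.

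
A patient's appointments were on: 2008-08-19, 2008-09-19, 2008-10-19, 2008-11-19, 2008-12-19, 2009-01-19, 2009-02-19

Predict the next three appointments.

2009-03-19, 2009-04-19, 2009-05-19

Each date is the 19th; the gaps (31, 30, 31, 30, 31, 31) track the month lengths.
The rule is the 19th of each month.
Next: March 2009 → 2009-03-19.
April 2009: 2009-04-19.
Next: May 2009 → 2009-05-19.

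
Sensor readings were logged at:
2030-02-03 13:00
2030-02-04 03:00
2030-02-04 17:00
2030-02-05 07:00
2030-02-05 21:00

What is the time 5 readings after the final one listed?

2030-02-08 19:00

Gaps: 14, 14, 14, 14 hours — each event is 14 hours after the previous one.
2030-02-05 21:00 + 14 h = 2030-02-06 11:00.
2030-02-06 11:00 + 14 h = 2030-02-07 01:00.
2030-02-07 01:00 + 14 h = 2030-02-07 15:00.
2030-02-07 15:00 + 14 h = 2030-02-08 05:00.
2030-02-08 05:00 + 14 h = 2030-02-08 19:00.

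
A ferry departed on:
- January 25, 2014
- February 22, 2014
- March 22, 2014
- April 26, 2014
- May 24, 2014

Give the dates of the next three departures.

June 28, 2014; July 26, 2014; August 23, 2014

Gaps: 28, 28, 35, 28 days — a mix of 28 and 35. Every date is a Saturday.
Each is the 4th Saturday of its month.
4th Saturday of June 2014: June 28, 2014.
July 2014 — 4th Saturday is July 26, 2014.
August 2014 — 4th Saturday is August 23, 2014.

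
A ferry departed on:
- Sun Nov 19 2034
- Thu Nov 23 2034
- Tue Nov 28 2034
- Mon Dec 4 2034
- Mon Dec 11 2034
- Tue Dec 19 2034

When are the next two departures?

Thu Dec 28 2034, Sun Jan 7 2035

The spacing grows by 1 each time: 4, 5, 6, 7, 8 days.
Next gap: 9 days. Tue Dec 19 2034 + 9 days = Thu Dec 28 2034.
Next gap: 10 days. Thu Dec 28 2034 + 10 days = Sun Jan 7 2035.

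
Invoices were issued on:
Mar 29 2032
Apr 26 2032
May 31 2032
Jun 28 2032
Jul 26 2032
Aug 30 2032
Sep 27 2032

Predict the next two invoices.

Oct 25 2032, Nov 29 2032

Every date is a Monday; gaps 28, 35, 28, 28, 35, 28 days.
Each is the last Monday of its month (at least one falls on the 29th or later, ruling out '4th Monday').
Last Monday of October 2032: Oct 25 2032.
November 2032 ends with Monday Nov 29 2032.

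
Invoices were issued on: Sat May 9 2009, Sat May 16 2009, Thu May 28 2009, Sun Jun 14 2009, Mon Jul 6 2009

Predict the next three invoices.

Sun Aug 2 2009, Thu Sep 3 2009, Sat Oct 10 2009

Gaps: 7, 12, 17, 22 days — each gap is 5 larger than the previous one.
Next gap: 27 days. Mon Jul 6 2009 + 27 days = Sun Aug 2 2009.
Next gap: 32 days. Sun Aug 2 2009 + 32 days = Thu Sep 3 2009.
Next gap: 37 days. Thu Sep 3 2009 + 37 days = Sat Oct 10 2009.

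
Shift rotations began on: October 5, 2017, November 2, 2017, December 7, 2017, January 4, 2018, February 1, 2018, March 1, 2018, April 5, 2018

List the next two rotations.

Gaps: 28, 35, 28, 28, 28, 35 days — a mix of 28 and 35. Every date is a Thursday.
Each is the 1st Thursday of its month.
1st Thursday of May 2018: May 3, 2018.
June 2018 — 1st Thursday is June 7, 2018.

May 3, 2018; June 7, 2018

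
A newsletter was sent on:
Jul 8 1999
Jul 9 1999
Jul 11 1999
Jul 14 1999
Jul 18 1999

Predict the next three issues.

Jul 23 1999, Jul 29 1999, Aug 5 1999

The spacing grows by 1 each time: 1, 2, 3, 4 days.
Next gap: 5 days. Jul 18 1999 + 5 days = Jul 23 1999.
Next gap: 6 days. Jul 23 1999 + 6 days = Jul 29 1999.
Next gap: 7 days. Jul 29 1999 + 7 days = Aug 5 1999.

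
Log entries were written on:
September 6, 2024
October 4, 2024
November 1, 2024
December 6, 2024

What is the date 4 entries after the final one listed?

April 4, 2025

These are Fridays at 28- or 35-day spacing (28, 28, 35).
The pattern: 1st Friday of the month.
1st Friday of January 2025: January 3, 2025.
1st Friday of February 2025: February 7, 2025.
1st Friday of March 2025: March 7, 2025.
April 2025 — 1st Friday is April 4, 2025.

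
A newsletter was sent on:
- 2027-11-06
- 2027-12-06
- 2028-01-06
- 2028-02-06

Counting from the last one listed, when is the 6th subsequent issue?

2028-08-06

Each date is the 6th; the gaps (30, 31, 31) track the month lengths.
The rule is the 6th of each month.
Next: March 2028 → 2028-03-06.
Next: April 2028 → 2028-04-06.
May 2028: 2028-05-06.
Next: June 2028 → 2028-06-06.
July 2028: 2028-07-06.
August 2028: 2028-08-06.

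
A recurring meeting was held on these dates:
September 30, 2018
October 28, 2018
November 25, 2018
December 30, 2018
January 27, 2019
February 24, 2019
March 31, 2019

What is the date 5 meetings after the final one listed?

These are Sundays with 28, 28, 35, 28, 28, 35-day gaps.
Each is the final Sunday of its month — September 30, 2018 is past the 28th, so '4th Sunday' doesn't fit.
April 2019 ends with Sunday April 28, 2019.
Last Sunday of May 2019: May 26, 2019.
Last Sunday of June 2019: June 30, 2019.
Last Sunday of July 2019: July 28, 2019.
Last Sunday of August 2019: August 25, 2019.

August 25, 2019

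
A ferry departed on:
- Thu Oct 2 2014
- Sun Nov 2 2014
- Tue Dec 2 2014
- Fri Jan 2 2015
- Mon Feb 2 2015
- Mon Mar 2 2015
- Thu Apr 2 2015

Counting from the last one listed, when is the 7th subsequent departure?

The day-of-month is always 2 (31, 30, 31, 31, 28, 31 days between events).
So this recurs on the 2nd of each month.
May 2015: Sat May 2 2015.
June 2015: Tue Jun 2 2015.
Next: July 2015 → Thu Jul 2 2015.
August 2015: Sun Aug 2 2015.
Next: September 2015 → Wed Sep 2 2015.
October 2015: Fri Oct 2 2015.
Next: November 2015 → Mon Nov 2 2015.

Mon Nov 2 2015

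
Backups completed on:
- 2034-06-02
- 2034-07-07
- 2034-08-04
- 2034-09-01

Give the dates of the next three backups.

2034-10-06, 2034-11-03, 2034-12-01

Gaps: 35, 28, 28 days — a mix of 28 and 35. Every date is a Friday.
Each is the 1st Friday of its month.
October 2034 — 1st Friday is 2034-10-06.
1st Friday of November 2034: 2034-11-03.
1st Friday of December 2034: 2034-12-01.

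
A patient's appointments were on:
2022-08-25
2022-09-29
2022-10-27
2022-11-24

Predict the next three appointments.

These are Thursdays with 35, 28, 28-day gaps.
Each is the final Thursday of its month — 2022-09-29 is past the 28th, so '4th Thursday' doesn't fit.
December 2022 ends with Thursday 2022-12-29.
Last Thursday of January 2023: 2023-01-26.
February 2023 ends with Thursday 2023-02-23.

2022-12-29, 2023-01-26, 2023-02-23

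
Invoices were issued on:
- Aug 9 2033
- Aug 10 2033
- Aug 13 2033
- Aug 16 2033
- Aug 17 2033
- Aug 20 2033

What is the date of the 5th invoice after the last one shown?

Gaps: 1, 3, 3, 1, 3 days — not constant, but cyclic with period 3.
The events fall on every Tuesday, Wednesday and Saturday.
Next Tuesday: Aug 23 2033.
Next Wednesday: Aug 24 2033.
The following Saturday is Aug 27 2033.
Next Tuesday: Aug 30 2033.
Next Wednesday: Aug 31 2033.

Aug 31 2033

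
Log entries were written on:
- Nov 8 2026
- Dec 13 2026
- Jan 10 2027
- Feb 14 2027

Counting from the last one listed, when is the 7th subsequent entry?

Sep 12 2027

These are Sundays at 28- or 35-day spacing (35, 28, 35).
The pattern: 2nd Sunday of the month.
March 2027 — 2nd Sunday is Mar 14 2027.
April 2027 — 2nd Sunday is Apr 11 2027.
May 2027 — 2nd Sunday is May 9 2027.
2nd Sunday of June 2027: Jun 13 2027.
2nd Sunday of July 2027: Jul 11 2027.
2nd Sunday of August 2027: Aug 8 2027.
September 2027 — 2nd Sunday is Sep 12 2027.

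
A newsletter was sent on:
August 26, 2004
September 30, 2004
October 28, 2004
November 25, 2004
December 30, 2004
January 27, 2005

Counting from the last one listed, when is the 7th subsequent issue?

These are Thursdays with 35, 28, 28, 35, 28-day gaps.
Each is the final Thursday of its month — September 30, 2004 is past the 28th, so '4th Thursday' doesn't fit.
February 2005 ends with Thursday February 24, 2005.
Last Thursday of March 2005: March 31, 2005.
Last Thursday of April 2005: April 28, 2005.
Last Thursday of May 2005: May 26, 2005.
June 2005 ends with Thursday June 30, 2005.
Last Thursday of July 2005: July 28, 2005.
Last Thursday of August 2005: August 25, 2005.

August 25, 2005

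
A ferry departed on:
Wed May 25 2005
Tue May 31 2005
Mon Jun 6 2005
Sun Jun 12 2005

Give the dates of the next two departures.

Sat Jun 18 2005, Fri Jun 24 2005

The spacing is 6, 6, 6 days — always 6 days.
Sun Jun 12 2005 + 6 days = Sat Jun 18 2005.
Sat Jun 18 2005 + 6 days = Fri Jun 24 2005.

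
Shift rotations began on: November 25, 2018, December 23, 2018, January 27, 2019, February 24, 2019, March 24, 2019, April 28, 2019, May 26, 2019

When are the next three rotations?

Gaps: 28, 35, 28, 28, 35, 28 days — a mix of 28 and 35. Every date is a Sunday.
Each is the 4th Sunday of its month.
4th Sunday of June 2019: June 23, 2019.
4th Sunday of July 2019: July 28, 2019.
August 2019 — 4th Sunday is August 25, 2019.

June 23, 2019; July 28, 2019; August 25, 2019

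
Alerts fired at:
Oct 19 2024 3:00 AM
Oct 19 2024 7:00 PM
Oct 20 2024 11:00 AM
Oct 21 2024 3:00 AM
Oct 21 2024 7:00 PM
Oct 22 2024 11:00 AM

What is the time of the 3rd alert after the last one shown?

Oct 24 2024 11:00 AM

Gaps: 16, 16, 16, 16, 16 hours — each event is 16 hours after the previous one.
Oct 22 2024 11:00 AM + 16 h = Oct 23 2024 3:00 AM.
Oct 23 2024 3:00 AM + 16 h = Oct 23 2024 7:00 PM.
Oct 23 2024 7:00 PM + 16 h = Oct 24 2024 11:00 AM.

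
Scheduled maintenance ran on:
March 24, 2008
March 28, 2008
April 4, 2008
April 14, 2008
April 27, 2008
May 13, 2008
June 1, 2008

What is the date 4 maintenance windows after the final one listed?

September 15, 2008

Intervals are 4, 7, 10, 13, 16, 19 days — an arithmetic progression with common difference 3.
Next gap: 22 days. June 1, 2008 + 22 days = June 23, 2008.
Next gap: 25 days. June 23, 2008 + 25 days = July 18, 2008.
Next gap: 28 days. July 18, 2008 + 28 days = August 15, 2008.
Next gap: 31 days. August 15, 2008 + 31 days = September 15, 2008.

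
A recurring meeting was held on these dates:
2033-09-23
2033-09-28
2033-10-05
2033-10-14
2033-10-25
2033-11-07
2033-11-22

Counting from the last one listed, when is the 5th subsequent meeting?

The spacing grows by 2 each time: 5, 7, 9, 11, 13, 15 days.
Next gap: 17 days. 2033-11-22 + 17 days = 2033-12-09.
Next gap: 19 days. 2033-12-09 + 19 days = 2033-12-28.
Next gap: 21 days. 2033-12-28 + 21 days = 2034-01-18.
Next gap: 23 days. 2034-01-18 + 23 days = 2034-02-10.
Next gap: 25 days. 2034-02-10 + 25 days = 2034-03-07.

2034-03-07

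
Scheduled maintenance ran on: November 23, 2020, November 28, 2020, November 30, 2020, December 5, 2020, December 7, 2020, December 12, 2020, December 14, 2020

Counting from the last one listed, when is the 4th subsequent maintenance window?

December 28, 2020

The gap pattern 5, 2, 5, 2, 5, 2 repeats every 2 events.
These are the Mondays and Saturdays of each week.
Next Saturday: December 19, 2020.
The following Monday is December 21, 2020.
Next Saturday: December 26, 2020.
Next Monday: December 28, 2020.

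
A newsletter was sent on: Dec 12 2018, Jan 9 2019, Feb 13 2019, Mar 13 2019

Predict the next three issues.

Gaps: 28, 35, 28 days — a mix of 28 and 35. Every date is a Wednesday.
Each is the 2nd Wednesday of its month.
April 2019 — 2nd Wednesday is Apr 10 2019.
May 2019 — 2nd Wednesday is May 8 2019.
June 2019 — 2nd Wednesday is Jun 12 2019.

Apr 10 2019, May 8 2019, Jun 12 2019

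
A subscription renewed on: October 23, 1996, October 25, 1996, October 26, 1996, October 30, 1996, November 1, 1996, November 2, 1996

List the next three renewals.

The gap pattern 2, 1, 4, 2, 1 repeats every 3 events.
These are the Wednesdays, Fridays and Saturdays of each week.
Next Wednesday: November 6, 1996.
The following Friday is November 8, 1996.
Next Saturday: November 9, 1996.

November 6, 1996; November 8, 1996; November 9, 1996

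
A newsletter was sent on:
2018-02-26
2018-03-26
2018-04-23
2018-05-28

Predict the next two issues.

All dates are Mondays, 28, 28, 35 days apart.
Specifically, the 4th Monday of each month.
4th Monday of June 2018: 2018-06-25.
July 2018 — 4th Monday is 2018-07-23.

2018-06-25, 2018-07-23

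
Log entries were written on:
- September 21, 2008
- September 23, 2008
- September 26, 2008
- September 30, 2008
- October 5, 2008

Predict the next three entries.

October 11, 2008; October 18, 2008; October 26, 2008

The spacing grows by 1 each time: 2, 3, 4, 5 days.
Next gap: 6 days. October 5, 2008 + 6 days = October 11, 2008.
Next gap: 7 days. October 11, 2008 + 7 days = October 18, 2008.
Next gap: 8 days. October 18, 2008 + 8 days = October 26, 2008.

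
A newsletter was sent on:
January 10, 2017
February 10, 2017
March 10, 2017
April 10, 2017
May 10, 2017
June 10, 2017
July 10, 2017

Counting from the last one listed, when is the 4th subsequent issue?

November 10, 2017

The day-of-month is always 10 (31, 28, 31, 30, 31, 30 days between events).
So this recurs on the 10th of each month.
Next: August 2017 → August 10, 2017.
Next: September 2017 → September 10, 2017.
Next: October 2017 → October 10, 2017.
Next: November 2017 → November 10, 2017.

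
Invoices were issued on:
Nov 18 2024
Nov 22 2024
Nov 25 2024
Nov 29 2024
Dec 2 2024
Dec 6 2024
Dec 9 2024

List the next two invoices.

Dec 13 2024, Dec 16 2024

Gaps: 4, 3, 4, 3, 4, 3 days — not constant, but cyclic with period 2.
The events fall on every Monday and Friday.
The following Friday is Dec 13 2024.
Next Monday: Dec 16 2024.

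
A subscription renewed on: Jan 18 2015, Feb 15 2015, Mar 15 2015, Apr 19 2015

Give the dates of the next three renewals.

May 17 2015, Jun 21 2015, Jul 19 2015

All dates are Sundays, 28, 28, 35 days apart.
Specifically, the 3rd Sunday of each month.
3rd Sunday of May 2015: May 17 2015.
June 2015 — 3rd Sunday is Jun 21 2015.
July 2015 — 3rd Sunday is Jul 19 2015.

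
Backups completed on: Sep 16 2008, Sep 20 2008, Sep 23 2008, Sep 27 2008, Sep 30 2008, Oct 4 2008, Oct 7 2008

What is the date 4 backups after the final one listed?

Gaps: 4, 3, 4, 3, 4, 3 days — not constant, but cyclic with period 2.
The events fall on every Tuesday and Saturday.
Next Saturday: Oct 11 2008.
Next Tuesday: Oct 14 2008.
Next Saturday: Oct 18 2008.
Next Tuesday: Oct 21 2008.

Oct 21 2008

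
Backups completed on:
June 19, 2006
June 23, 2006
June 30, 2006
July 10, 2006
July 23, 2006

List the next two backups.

August 8, 2006; August 27, 2006

The spacing grows by 3 each time: 4, 7, 10, 13 days.
Next gap: 16 days. July 23, 2006 + 16 days = August 8, 2006.
Next gap: 19 days. August 8, 2006 + 19 days = August 27, 2006.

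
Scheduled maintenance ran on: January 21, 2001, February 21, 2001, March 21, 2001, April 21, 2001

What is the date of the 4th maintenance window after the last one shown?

Each date is the 21st; the gaps (31, 28, 31) track the month lengths.
The rule is the 21st of each month.
Next: May 2001 → May 21, 2001.
June 2001: June 21, 2001.
July 2001: July 21, 2001.
August 2001: August 21, 2001.

August 21, 2001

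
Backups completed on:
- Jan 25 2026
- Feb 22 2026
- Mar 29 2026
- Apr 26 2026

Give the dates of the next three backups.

May 31 2026, Jun 28 2026, Jul 26 2026

These are Sundays with 28, 35, 28-day gaps.
Each is the final Sunday of its month — Mar 29 2026 is past the 28th, so '4th Sunday' doesn't fit.
Last Sunday of May 2026: May 31 2026.
Last Sunday of June 2026: Jun 28 2026.
Last Sunday of July 2026: Jul 26 2026.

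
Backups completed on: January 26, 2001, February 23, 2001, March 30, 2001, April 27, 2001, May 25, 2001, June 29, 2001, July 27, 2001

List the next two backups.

These are Fridays with 28, 35, 28, 28, 35, 28-day gaps.
Each is the final Friday of its month — March 30, 2001 is past the 28th, so '4th Friday' doesn't fit.
Last Friday of August 2001: August 31, 2001.
September 2001 ends with Friday September 28, 2001.

August 31, 2001; September 28, 2001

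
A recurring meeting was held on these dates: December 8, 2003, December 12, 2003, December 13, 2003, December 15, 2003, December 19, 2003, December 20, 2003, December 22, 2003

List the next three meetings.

December 26, 2003; December 27, 2003; December 29, 2003

Gaps: 4, 1, 2, 4, 1, 2 days — not constant, but cyclic with period 3.
The events fall on every Monday, Friday and Saturday.
Next Friday: December 26, 2003.
The following Saturday is December 27, 2003.
Next Monday: December 29, 2003.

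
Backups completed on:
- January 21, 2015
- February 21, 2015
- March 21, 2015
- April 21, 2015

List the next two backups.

May 21, 2015; June 21, 2015

The day-of-month is always 21 (31, 28, 31 days between events).
So this recurs on the 21st of each month.
Next: May 2015 → May 21, 2015.
Next: June 2015 → June 21, 2015.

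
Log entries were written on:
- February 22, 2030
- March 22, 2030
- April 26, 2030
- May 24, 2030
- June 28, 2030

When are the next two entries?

July 26, 2030; August 23, 2030

These are Fridays at 28- or 35-day spacing (28, 35, 28, 35).
The pattern: 4th Friday of the month.
July 2030 — 4th Friday is July 26, 2030.
4th Friday of August 2030: August 23, 2030.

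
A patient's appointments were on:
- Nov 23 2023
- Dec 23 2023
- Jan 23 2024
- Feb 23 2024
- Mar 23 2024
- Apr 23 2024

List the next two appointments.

Each date is the 23rd; the gaps (30, 31, 31, 29, 31) track the month lengths.
The rule is the 23rd of each month.
May 2024: May 23 2024.
Next: June 2024 → Jun 23 2024.

May 23 2024, Jun 23 2024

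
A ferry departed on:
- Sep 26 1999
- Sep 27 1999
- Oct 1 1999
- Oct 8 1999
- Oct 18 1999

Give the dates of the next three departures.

Gaps: 1, 4, 7, 10 days — each gap is 3 larger than the previous one.
Next gap: 13 days. Oct 18 1999 + 13 days = Oct 31 1999.
Next gap: 16 days. Oct 31 1999 + 16 days = Nov 16 1999.
Next gap: 19 days. Nov 16 1999 + 19 days = Dec 5 1999.

Oct 31 1999, Nov 16 1999, Dec 5 1999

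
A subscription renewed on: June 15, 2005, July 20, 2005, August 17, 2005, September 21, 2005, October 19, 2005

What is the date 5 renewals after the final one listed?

Gaps: 35, 28, 35, 28 days — a mix of 28 and 35. Every date is a Wednesday.
Each is the 3rd Wednesday of its month.
November 2005 — 3rd Wednesday is November 16, 2005.
December 2005 — 3rd Wednesday is December 21, 2005.
3rd Wednesday of January 2006: January 18, 2006.
3rd Wednesday of February 2006: February 15, 2006.
March 2006 — 3rd Wednesday is March 15, 2006.

March 15, 2006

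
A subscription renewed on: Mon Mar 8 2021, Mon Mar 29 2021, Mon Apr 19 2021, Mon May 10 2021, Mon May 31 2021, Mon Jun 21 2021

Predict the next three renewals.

The spacing is 21, 21, 21, 21, 21 days — always 21 days.
Mon Jun 21 2021 + 21 days = Mon Jul 12 2021.
Mon Jul 12 2021 + 21 days = Mon Aug 2 2021.
Mon Aug 2 2021 + 21 days = Mon Aug 23 2021.

Mon Jul 12 2021, Mon Aug 2 2021, Mon Aug 23 2021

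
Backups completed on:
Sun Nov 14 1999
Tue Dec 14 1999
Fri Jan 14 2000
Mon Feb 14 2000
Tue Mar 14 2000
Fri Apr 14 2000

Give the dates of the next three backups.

Gaps: 30, 31, 31, 29, 31 days — not constant. Every event is on the 14th of the month.
Pattern: the 14th of each month.
Next: May 2000 → Sun May 14 2000.
Next: June 2000 → Wed Jun 14 2000.
Next: July 2000 → Fri Jul 14 2000.

Sun May 14 2000, Wed Jun 14 2000, Fri Jul 14 2000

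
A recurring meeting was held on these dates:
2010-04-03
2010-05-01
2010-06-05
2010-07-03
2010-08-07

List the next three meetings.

2010-09-04, 2010-10-02, 2010-11-06

All dates are Saturdays, 28, 35, 28, 35 days apart.
Specifically, the 1st Saturday of each month.
1st Saturday of September 2010: 2010-09-04.
1st Saturday of October 2010: 2010-10-02.
1st Saturday of November 2010: 2010-11-06.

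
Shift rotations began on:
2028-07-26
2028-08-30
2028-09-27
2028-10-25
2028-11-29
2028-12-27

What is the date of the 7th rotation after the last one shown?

2029-07-25

Every date is a Wednesday; gaps 35, 28, 28, 35, 28 days.
Each is the last Wednesday of its month (at least one falls on the 29th or later, ruling out '4th Wednesday').
January 2029 ends with Wednesday 2029-01-31.
Last Wednesday of February 2029: 2029-02-28.
March 2029 ends with Wednesday 2029-03-28.
Last Wednesday of April 2029: 2029-04-25.
May 2029 ends with Wednesday 2029-05-30.
June 2029 ends with Wednesday 2029-06-27.
Last Wednesday of July 2029: 2029-07-25.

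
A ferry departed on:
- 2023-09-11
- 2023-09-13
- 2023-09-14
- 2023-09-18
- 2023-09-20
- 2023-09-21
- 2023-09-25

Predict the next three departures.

2023-09-27, 2023-09-28, 2023-10-02

Gaps: 2, 1, 4, 2, 1, 4 days — not constant, but cyclic with period 3.
The events fall on every Monday, Wednesday and Thursday.
The following Wednesday is 2023-09-27.
Next Thursday: 2023-09-28.
Next Monday: 2023-10-02.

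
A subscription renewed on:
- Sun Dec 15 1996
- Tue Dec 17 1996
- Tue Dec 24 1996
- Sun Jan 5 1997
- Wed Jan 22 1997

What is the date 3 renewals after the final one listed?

Intervals are 2, 7, 12, 17 days — an arithmetic progression with common difference 5.
Next gap: 22 days. Wed Jan 22 1997 + 22 days = Thu Feb 13 1997.
Next gap: 27 days. Thu Feb 13 1997 + 27 days = Wed Mar 12 1997.
Next gap: 32 days. Wed Mar 12 1997 + 32 days = Sun Apr 13 1997.

Sun Apr 13 1997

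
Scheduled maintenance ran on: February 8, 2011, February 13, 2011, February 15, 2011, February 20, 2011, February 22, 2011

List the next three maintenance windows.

Every event lands on a Tuesday or Sunday (gaps cycle 5, 2, 5, 2).
So the schedule is: every Tuesday and Sunday.
Next Sunday: February 27, 2011.
The following Tuesday is March 1, 2011.
The following Sunday is March 6, 2011.

February 27, 2011; March 1, 2011; March 6, 2011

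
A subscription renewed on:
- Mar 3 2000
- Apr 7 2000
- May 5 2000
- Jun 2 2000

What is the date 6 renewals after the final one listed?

Dec 1 2000

Gaps: 35, 28, 28 days — a mix of 28 and 35. Every date is a Friday.
Each is the 1st Friday of its month.
1st Friday of July 2000: Jul 7 2000.
1st Friday of August 2000: Aug 4 2000.
September 2000 — 1st Friday is Sep 1 2000.
1st Friday of October 2000: Oct 6 2000.
November 2000 — 1st Friday is Nov 3 2000.
1st Friday of December 2000: Dec 1 2000.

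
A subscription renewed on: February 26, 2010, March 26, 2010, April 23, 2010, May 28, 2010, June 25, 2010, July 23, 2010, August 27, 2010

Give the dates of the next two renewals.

September 24, 2010; October 22, 2010

These are Fridays at 28- or 35-day spacing (28, 28, 35, 28, 28, 35).
The pattern: 4th Friday of the month.
September 2010 — 4th Friday is September 24, 2010.
4th Friday of October 2010: October 22, 2010.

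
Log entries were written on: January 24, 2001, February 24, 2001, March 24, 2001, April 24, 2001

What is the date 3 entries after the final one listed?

Gaps: 31, 28, 31 days — not constant. Every event is on the 24th of the month.
Pattern: the 24th of each month.
May 2001: May 24, 2001.
June 2001: June 24, 2001.
July 2001: July 24, 2001.

July 24, 2001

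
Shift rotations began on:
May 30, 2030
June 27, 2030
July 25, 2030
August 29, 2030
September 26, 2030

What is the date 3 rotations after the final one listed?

December 26, 2030

Every date is a Thursday; gaps 28, 28, 35, 28 days.
Each is the last Thursday of its month (at least one falls on the 29th or later, ruling out '4th Thursday').
Last Thursday of October 2030: October 31, 2030.
November 2030 ends with Thursday November 28, 2030.
December 2030 ends with Thursday December 26, 2030.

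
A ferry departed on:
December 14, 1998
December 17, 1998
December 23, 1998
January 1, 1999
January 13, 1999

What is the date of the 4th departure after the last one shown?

April 1, 1999

Intervals are 3, 6, 9, 12 days — an arithmetic progression with common difference 3.
Next gap: 15 days. January 13, 1999 + 15 days = January 28, 1999.
Next gap: 18 days. January 28, 1999 + 18 days = February 15, 1999.
Next gap: 21 days. February 15, 1999 + 21 days = March 8, 1999.
Next gap: 24 days. March 8, 1999 + 24 days = April 1, 1999.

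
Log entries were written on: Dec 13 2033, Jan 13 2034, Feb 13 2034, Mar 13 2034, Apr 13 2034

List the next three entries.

May 13 2034, Jun 13 2034, Jul 13 2034

Each date is the 13th; the gaps (31, 31, 28, 31) track the month lengths.
The rule is the 13th of each month.
May 2034: May 13 2034.
Next: June 2034 → Jun 13 2034.
July 2034: Jul 13 2034.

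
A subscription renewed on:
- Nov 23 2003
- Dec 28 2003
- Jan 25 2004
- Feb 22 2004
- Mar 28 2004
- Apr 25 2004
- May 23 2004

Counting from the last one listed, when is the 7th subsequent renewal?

All dates are Sundays, 35, 28, 28, 35, 28, 28 days apart.
Specifically, the 4th Sunday of each month.
June 2004 — 4th Sunday is Jun 27 2004.
July 2004 — 4th Sunday is Jul 25 2004.
August 2004 — 4th Sunday is Aug 22 2004.
September 2004 — 4th Sunday is Sep 26 2004.
October 2004 — 4th Sunday is Oct 24 2004.
November 2004 — 4th Sunday is Nov 28 2004.
December 2004 — 4th Sunday is Dec 26 2004.

Dec 26 2004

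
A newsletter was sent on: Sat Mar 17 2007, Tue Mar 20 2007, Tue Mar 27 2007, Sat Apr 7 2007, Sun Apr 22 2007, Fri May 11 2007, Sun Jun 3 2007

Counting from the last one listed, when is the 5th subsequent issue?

Sun Nov 25 2007

The spacing grows by 4 each time: 3, 7, 11, 15, 19, 23 days.
Next gap: 27 days. Sun Jun 3 2007 + 27 days = Sat Jun 30 2007.
Next gap: 31 days. Sat Jun 30 2007 + 31 days = Tue Jul 31 2007.
Next gap: 35 days. Tue Jul 31 2007 + 35 days = Tue Sep 4 2007.
Next gap: 39 days. Tue Sep 4 2007 + 39 days = Sat Oct 13 2007.
Next gap: 43 days. Sat Oct 13 2007 + 43 days = Sun Nov 25 2007.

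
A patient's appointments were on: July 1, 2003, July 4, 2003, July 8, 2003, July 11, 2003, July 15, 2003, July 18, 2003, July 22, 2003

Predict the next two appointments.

July 25, 2003; July 29, 2003

Gaps: 3, 4, 3, 4, 3, 4 days — not constant, but cyclic with period 2.
The events fall on every Tuesday and Friday.
Next Friday: July 25, 2003.
Next Tuesday: July 29, 2003.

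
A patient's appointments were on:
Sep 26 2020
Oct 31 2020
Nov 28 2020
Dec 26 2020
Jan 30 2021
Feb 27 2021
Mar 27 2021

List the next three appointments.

Apr 24 2021, May 29 2021, Jun 26 2021

These are Saturdays with 35, 28, 28, 35, 28, 28-day gaps.
Each is the final Saturday of its month — Oct 31 2020 is past the 28th, so '4th Saturday' doesn't fit.
Last Saturday of April 2021: Apr 24 2021.
Last Saturday of May 2021: May 29 2021.
June 2021 ends with Saturday Jun 26 2021.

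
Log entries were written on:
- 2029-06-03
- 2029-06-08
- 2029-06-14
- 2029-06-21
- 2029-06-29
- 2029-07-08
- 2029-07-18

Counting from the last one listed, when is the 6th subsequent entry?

Gaps: 5, 6, 7, 8, 9, 10 days — each gap is 1 larger than the previous one.
Next gap: 11 days. 2029-07-18 + 11 days = 2029-07-29.
Next gap: 12 days. 2029-07-29 + 12 days = 2029-08-10.
Next gap: 13 days. 2029-08-10 + 13 days = 2029-08-23.
Next gap: 14 days. 2029-08-23 + 14 days = 2029-09-06.
Next gap: 15 days. 2029-09-06 + 15 days = 2029-09-21.
Next gap: 16 days. 2029-09-21 + 16 days = 2029-10-07.

2029-10-07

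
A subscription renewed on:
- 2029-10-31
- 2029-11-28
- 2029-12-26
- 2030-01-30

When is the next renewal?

2030-02-27

All Wednesdays; the gaps (28, 28, 35) vary with month length.
This is the last Wednesday of each month.
Last Wednesday of February 2030: 2030-02-27.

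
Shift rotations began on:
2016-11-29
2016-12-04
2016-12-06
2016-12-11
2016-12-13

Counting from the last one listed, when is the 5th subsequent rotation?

The gap pattern 5, 2, 5, 2 repeats every 2 events.
These are the Tuesdays and Sundays of each week.
The following Sunday is 2016-12-18.
The following Tuesday is 2016-12-20.
Next Sunday: 2016-12-25.
The following Tuesday is 2016-12-27.
Next Sunday: 2017-01-01.

2017-01-01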